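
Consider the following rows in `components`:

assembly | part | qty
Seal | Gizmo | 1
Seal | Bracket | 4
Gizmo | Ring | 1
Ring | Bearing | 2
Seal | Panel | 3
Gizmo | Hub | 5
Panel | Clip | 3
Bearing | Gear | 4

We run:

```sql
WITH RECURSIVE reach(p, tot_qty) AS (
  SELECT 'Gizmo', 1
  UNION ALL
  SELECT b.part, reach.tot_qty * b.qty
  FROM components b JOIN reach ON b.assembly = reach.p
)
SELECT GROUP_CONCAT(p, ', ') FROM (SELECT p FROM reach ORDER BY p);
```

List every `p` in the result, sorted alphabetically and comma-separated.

Bearing, Gear, Gizmo, Hub, Ring

Base: (Gizmo, tot_qty=1).
Iteration 1: components of {Gizmo} -> Hub = 1*5 = 5, Ring = 1*1 = 1.
Iteration 2: components of {Hub,Ring} -> Bearing = 1*2 = 2.
Iteration 3: components of {Bearing} -> Gear = 2*4 = 8.
Iteration 4: no further components; recursion stops.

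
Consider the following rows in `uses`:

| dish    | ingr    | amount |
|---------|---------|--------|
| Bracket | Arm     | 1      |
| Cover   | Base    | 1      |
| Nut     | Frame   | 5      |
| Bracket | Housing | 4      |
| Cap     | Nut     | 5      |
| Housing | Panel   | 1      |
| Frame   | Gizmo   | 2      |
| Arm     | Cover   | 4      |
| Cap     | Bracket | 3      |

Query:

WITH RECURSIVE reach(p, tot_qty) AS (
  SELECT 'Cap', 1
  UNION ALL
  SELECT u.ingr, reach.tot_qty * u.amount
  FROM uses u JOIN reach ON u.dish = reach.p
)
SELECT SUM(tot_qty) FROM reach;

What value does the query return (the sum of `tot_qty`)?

135

Base: (Cap, tot_qty=1).
Iteration 1: components of {Cap} -> Bracket = 1*3 = 3, Nut = 1*5 = 5.
Iteration 2: components of {Bracket,Nut} -> Arm = 3*1 = 3, Frame = 5*5 = 25, Housing = 3*4 = 12.
Iteration 3: components of {Arm,Frame,Housing} -> Cover = 3*4 = 12, Gizmo = 25*2 = 50, Panel = 12*1 = 12.
Iteration 4: components of {Cover,Gizmo,Panel} -> Base = 12*1 = 12.
Iteration 5: no further components; recursion stops.
SUM(tot_qty) = 1 + 5 + 3 + 25 + 12 + 3 + 50 + 12 + 12 + 12 = 135.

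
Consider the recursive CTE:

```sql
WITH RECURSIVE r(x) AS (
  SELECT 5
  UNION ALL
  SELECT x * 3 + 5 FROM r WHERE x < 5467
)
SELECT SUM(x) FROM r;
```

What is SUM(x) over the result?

24580

Base: x=5.
Iteration 1: 5 < 5467 holds -> x = 5 * 3 + 5 = 20.
Iteration 2: 20 < 5467 holds -> x = 20 * 3 + 5 = 65.
Iteration 3: 65 < 5467 holds -> x = 65 * 3 + 5 = 200.
Iteration 4: 200 < 5467 holds -> x = 200 * 3 + 5 = 605.
Iteration 5: 605 < 5467 holds -> x = 605 * 3 + 5 = 1820.
Iteration 6: 1820 < 5467 holds -> x = 1820 * 3 + 5 = 5465.
Iteration 7: 5465 < 5467 holds -> x = 5465 * 3 + 5 = 16400.
Iteration 8: 16400 < 5467 fails; recursion stops.
SUM(x) = 5 + 20 + 65 + 200 + 605 + 1820 + 5465 + 16400 = 24580.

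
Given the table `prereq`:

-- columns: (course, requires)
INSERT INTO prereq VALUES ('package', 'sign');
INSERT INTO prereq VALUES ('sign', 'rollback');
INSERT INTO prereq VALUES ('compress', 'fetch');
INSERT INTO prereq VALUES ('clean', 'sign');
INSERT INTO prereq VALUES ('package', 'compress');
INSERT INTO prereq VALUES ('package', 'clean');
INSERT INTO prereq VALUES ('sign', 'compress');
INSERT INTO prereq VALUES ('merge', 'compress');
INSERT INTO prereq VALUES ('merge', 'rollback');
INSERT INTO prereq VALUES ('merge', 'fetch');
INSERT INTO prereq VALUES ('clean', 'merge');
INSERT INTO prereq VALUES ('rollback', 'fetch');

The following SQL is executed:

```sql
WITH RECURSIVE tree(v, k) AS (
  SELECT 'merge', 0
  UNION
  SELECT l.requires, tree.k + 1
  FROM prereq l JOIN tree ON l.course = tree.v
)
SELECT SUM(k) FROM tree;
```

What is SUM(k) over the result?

5

Base: (merge, k=0).
Iteration 1: edges from {merge} -> (compress, k=1), (fetch, k=1), (rollback, k=1).
Iteration 2: edges from {compress,fetch,rollback} -> (fetch, k=2). [UNION drops 1 duplicate row(s)]
Iteration 3: no outgoing edges from {fetch}; recursion stops.
SUM(k) = 0 + 1 + 1 + 1 + 2 = 5.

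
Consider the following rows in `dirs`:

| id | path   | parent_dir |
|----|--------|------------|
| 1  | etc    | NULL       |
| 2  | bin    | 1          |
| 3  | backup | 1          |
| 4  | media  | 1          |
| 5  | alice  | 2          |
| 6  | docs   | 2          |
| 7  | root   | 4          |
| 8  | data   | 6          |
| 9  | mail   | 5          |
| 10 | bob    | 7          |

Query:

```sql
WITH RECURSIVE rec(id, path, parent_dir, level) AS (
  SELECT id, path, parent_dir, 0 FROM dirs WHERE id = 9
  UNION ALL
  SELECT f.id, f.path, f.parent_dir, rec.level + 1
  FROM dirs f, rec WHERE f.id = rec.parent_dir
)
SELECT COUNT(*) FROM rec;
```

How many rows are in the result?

4

Base: id=9 (mail), parent_dir=5, level 0.
Iteration 1: join on id=5 -> alice (id 5, parent_dir=2, level 1).
Iteration 2: join on id=2 -> bin (id 2, parent_dir=1, level 2).
Iteration 3: join on id=1 -> etc (id 1, parent_dir=NULL, level 3).
Iteration 4: parent_dir is NULL; no match; recursion stops.
Total rows emitted: 4.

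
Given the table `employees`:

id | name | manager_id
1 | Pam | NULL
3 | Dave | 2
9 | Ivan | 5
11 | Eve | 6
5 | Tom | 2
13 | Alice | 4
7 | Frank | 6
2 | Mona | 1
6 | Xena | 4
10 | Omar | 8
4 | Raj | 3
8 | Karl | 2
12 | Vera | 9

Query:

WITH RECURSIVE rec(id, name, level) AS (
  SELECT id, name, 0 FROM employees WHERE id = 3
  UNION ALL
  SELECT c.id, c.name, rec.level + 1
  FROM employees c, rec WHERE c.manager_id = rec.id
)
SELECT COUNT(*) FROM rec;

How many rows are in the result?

6

Base: id=3 (Dave) at level 0.
Iteration 1: rows with manager_id in {3} -> Raj (id 4, level 1).
Iteration 2: rows with manager_id in {4} -> Xena (id 6, level 2), Alice (id 13, level 2).
Iteration 3: rows with manager_id in {6,13} -> Frank (id 7, level 3), Eve (id 11, level 3).
Iteration 4: no rows with manager_id in {7,11}; recursion stops.
Total rows emitted: 6.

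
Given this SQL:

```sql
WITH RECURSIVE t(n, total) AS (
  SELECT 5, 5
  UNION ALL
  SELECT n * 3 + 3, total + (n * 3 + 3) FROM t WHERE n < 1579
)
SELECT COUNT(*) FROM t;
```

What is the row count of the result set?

7

Base: n=5, total=5.
Iteration 1: 5 < 1579 holds -> n = 5 * 3 + 3 = 18, total = 5 + 18 = 23.
Iteration 2: 18 < 1579 holds -> n = 18 * 3 + 3 = 57, total = 23 + 57 = 80.
Iteration 3: 57 < 1579 holds -> n = 57 * 3 + 3 = 174, total = 80 + 174 = 254.
Iteration 4: 174 < 1579 holds -> n = 174 * 3 + 3 = 525, total = 254 + 525 = 779.
Iteration 5: 525 < 1579 holds -> n = 525 * 3 + 3 = 1578, total = 779 + 1578 = 2357.
Iteration 6: 1578 < 1579 holds -> n = 1578 * 3 + 3 = 4737, total = 2357 + 4737 = 7094.
Iteration 7: 4737 < 1579 fails; recursion stops.
Total rows emitted: 7.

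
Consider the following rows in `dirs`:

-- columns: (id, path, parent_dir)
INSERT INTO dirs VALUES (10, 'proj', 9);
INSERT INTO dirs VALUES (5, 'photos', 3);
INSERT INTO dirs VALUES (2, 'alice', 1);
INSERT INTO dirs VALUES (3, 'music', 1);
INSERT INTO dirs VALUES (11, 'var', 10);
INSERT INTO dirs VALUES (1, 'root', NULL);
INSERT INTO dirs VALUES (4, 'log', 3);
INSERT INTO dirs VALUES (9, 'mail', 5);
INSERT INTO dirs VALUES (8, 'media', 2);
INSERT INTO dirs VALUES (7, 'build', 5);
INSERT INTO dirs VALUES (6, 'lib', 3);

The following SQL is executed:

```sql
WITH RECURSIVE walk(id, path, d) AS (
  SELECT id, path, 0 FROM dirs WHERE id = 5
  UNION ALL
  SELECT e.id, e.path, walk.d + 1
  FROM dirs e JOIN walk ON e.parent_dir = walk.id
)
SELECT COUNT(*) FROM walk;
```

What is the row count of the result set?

Base: id=5 (photos) at d 0.
Iteration 1: rows with parent_dir in {5} -> build (id 7, d 1), mail (id 9, d 1).
Iteration 2: rows with parent_dir in {7,9} -> proj (id 10, d 2).
Iteration 3: rows with parent_dir in {10} -> var (id 11, d 3).
Iteration 4: no rows with parent_dir in {11}; recursion stops.
Total rows emitted: 5.

5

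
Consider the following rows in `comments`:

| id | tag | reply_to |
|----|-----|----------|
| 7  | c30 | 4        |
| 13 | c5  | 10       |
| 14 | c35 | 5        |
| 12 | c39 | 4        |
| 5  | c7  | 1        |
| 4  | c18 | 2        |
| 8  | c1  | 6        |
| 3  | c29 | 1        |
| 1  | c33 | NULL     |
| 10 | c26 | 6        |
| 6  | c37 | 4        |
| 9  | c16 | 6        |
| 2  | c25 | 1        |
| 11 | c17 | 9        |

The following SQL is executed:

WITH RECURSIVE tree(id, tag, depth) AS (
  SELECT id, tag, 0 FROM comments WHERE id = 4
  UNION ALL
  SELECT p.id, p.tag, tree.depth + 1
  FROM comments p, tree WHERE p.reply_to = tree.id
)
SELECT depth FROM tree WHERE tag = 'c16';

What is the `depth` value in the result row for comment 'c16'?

Base: id=4 (c18) at depth 0.
Iteration 1: rows with reply_to in {4} -> c37 (id 6, depth 1), c30 (id 7, depth 1), c39 (id 12, depth 1).
Iteration 2: rows with reply_to in {6,7,12} -> c1 (id 8, depth 2), c16 (id 9, depth 2), c26 (id 10, depth 2).
Iteration 3: rows with reply_to in {8,9,10} -> c17 (id 11, depth 3), c5 (id 13, depth 3).
Iteration 4: no rows with reply_to in {11,13}; recursion stops.

2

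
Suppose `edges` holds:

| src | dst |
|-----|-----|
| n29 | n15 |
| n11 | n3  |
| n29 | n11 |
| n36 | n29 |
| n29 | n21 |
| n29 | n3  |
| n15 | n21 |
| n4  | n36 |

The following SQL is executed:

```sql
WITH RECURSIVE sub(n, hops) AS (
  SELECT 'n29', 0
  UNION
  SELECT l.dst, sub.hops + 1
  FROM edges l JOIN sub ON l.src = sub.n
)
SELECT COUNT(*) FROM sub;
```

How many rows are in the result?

Base: (n29, hops=0).
Iteration 1: edges from {n29} -> (n11, hops=1), (n15, hops=1), (n21, hops=1), (n3, hops=1).
Iteration 2: edges from {n11,n15,n21,n3} -> (n21, hops=2), (n3, hops=2).
Iteration 3: no outgoing edges from {n21,n3}; recursion stops.
Total rows emitted: 7.

7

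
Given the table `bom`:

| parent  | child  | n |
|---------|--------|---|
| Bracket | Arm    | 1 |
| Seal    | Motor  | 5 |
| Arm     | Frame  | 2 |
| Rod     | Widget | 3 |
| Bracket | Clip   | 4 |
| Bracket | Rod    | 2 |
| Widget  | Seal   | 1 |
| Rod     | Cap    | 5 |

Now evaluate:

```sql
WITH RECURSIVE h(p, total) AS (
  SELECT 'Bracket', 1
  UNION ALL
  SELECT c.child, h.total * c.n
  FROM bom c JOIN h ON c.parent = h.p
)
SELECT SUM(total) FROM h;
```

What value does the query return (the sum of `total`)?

62

Base: (Bracket, total=1).
Iteration 1: components of {Bracket} -> Arm = 1*1 = 1, Clip = 1*4 = 4, Rod = 1*2 = 2.
Iteration 2: components of {Arm,Clip,Rod} -> Cap = 2*5 = 10, Frame = 1*2 = 2, Widget = 2*3 = 6.
Iteration 3: components of {Cap,Frame,Widget} -> Seal = 6*1 = 6.
Iteration 4: components of {Seal} -> Motor = 6*5 = 30.
Iteration 5: no further components; recursion stops.
SUM(total) = 1 + 4 + 1 + 2 + 2 + 6 + 10 + 6 + 30 = 62.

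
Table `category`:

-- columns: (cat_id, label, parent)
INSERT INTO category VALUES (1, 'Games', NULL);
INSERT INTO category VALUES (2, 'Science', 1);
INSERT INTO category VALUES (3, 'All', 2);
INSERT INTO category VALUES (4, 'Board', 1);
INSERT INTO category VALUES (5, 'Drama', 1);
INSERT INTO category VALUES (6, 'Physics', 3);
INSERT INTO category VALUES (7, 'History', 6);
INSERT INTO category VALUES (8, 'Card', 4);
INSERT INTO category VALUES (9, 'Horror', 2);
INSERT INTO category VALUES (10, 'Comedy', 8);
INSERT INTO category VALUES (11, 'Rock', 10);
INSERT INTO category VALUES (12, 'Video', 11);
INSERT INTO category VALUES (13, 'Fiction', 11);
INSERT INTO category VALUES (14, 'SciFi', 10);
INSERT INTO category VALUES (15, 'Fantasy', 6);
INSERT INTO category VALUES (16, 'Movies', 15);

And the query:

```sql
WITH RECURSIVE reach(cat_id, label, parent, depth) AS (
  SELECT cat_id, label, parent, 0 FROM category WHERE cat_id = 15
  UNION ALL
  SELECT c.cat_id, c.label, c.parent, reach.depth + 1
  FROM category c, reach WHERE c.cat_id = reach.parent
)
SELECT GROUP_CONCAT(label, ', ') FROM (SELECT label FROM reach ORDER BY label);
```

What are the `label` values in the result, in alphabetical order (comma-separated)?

All, Fantasy, Games, Physics, Science

Base: cat_id=15 (Fantasy), parent=6, depth 0.
Iteration 1: join on cat_id=6 -> Physics (id 6, parent=3, depth 1).
Iteration 2: join on cat_id=3 -> All (id 3, parent=2, depth 2).
Iteration 3: join on cat_id=2 -> Science (id 2, parent=1, depth 3).
Iteration 4: join on cat_id=1 -> Games (id 1, parent=NULL, depth 4).
Iteration 5: parent is NULL; no match; recursion stops.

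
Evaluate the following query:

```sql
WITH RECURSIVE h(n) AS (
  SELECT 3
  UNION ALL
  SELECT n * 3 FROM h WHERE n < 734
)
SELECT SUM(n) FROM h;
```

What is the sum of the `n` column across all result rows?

Base: n=3.
Iteration 1: 3 < 734 holds -> n = 3 * 3 = 9.
Iteration 2: 9 < 734 holds -> n = 9 * 3 = 27.
Iteration 3: 27 < 734 holds -> n = 27 * 3 = 81.
Iteration 4: 81 < 734 holds -> n = 81 * 3 = 243.
Iteration 5: 243 < 734 holds -> n = 243 * 3 = 729.
Iteration 6: 729 < 734 holds -> n = 729 * 3 = 2187.
Iteration 7: 2187 < 734 fails; recursion stops.
SUM(n) = 3 + 9 + 27 + 81 + 243 + 729 + 2187 = 3279.

3279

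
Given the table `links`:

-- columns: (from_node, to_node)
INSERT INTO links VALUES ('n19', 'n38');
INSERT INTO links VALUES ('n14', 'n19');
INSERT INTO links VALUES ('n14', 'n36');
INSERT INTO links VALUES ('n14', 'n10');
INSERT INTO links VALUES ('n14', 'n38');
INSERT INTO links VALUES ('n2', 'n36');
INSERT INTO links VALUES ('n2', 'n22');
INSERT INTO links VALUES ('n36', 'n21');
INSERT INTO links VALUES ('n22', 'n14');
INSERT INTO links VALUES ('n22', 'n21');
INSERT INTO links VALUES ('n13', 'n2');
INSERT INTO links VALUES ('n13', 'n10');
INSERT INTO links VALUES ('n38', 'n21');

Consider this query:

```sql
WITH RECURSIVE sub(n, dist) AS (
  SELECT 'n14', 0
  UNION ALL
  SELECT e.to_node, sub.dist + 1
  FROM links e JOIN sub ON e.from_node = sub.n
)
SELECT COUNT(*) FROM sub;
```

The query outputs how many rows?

9

Base: (n14, dist=0).
Iteration 1: edges from {n14} -> (n10, dist=1), (n19, dist=1), (n36, dist=1), (n38, dist=1).
Iteration 2: edges from {n10,n19,n36,n38} -> (n21, dist=2) x2, (n38, dist=2). [UNION ALL keeps all 3 new rows, including repeats]
Iteration 3: edges from {n21,n38} -> (n21, dist=3).
Iteration 4: no outgoing edges from {n21}; recursion stops.
Total rows emitted: 9.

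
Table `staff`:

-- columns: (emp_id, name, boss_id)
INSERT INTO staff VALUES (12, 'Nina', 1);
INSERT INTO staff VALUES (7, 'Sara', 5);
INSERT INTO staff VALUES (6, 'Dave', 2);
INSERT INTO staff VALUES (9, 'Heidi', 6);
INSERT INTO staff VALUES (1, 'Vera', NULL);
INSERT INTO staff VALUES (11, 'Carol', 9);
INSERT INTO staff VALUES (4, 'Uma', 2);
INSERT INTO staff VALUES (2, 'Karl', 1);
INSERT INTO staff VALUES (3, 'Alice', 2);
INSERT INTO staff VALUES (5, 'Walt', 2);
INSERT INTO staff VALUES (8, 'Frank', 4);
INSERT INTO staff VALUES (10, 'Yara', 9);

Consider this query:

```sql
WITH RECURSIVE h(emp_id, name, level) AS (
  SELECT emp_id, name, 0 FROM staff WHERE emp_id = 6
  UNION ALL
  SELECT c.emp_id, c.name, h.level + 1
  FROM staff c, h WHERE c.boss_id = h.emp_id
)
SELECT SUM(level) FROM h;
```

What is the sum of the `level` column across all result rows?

Base: emp_id=6 (Dave) at level 0.
Iteration 1: rows with boss_id in {6} -> Heidi (id 9, level 1).
Iteration 2: rows with boss_id in {9} -> Yara (id 10, level 2), Carol (id 11, level 2).
Iteration 3: no rows with boss_id in {10,11}; recursion stops.
SUM(level) = 0 + 1 + 2 + 2 = 5.

5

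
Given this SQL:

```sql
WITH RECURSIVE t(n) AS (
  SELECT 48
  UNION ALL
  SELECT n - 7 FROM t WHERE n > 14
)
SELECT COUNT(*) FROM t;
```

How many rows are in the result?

Base: n=48.
Iteration 1: 48 > 14 holds -> n = 48 - 7 = 41.
Iteration 2: 41 > 14 holds -> n = 41 - 7 = 34.
Iteration 3: 34 > 14 holds -> n = 34 - 7 = 27.
Iteration 4: 27 > 14 holds -> n = 27 - 7 = 20.
Iteration 5: 20 > 14 holds -> n = 20 - 7 = 13.
Iteration 6: 13 > 14 fails; recursion stops.
Total rows emitted: 6.

6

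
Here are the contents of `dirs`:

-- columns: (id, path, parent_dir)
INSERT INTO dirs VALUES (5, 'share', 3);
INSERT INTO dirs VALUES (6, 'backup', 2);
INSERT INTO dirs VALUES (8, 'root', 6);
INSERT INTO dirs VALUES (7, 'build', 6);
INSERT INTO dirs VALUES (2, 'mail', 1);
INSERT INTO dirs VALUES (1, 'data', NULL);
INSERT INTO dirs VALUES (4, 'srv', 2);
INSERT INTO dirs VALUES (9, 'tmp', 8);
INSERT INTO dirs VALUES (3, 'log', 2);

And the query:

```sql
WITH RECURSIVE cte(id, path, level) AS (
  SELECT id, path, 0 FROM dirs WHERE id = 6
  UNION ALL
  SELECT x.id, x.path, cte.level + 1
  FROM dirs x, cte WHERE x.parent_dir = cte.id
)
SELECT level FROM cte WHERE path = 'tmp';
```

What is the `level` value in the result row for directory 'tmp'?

2

Base: id=6 (backup) at level 0.
Iteration 1: rows with parent_dir in {6} -> build (id 7, level 1), root (id 8, level 1).
Iteration 2: rows with parent_dir in {7,8} -> tmp (id 9, level 2).
Iteration 3: no rows with parent_dir in {9}; recursion stops.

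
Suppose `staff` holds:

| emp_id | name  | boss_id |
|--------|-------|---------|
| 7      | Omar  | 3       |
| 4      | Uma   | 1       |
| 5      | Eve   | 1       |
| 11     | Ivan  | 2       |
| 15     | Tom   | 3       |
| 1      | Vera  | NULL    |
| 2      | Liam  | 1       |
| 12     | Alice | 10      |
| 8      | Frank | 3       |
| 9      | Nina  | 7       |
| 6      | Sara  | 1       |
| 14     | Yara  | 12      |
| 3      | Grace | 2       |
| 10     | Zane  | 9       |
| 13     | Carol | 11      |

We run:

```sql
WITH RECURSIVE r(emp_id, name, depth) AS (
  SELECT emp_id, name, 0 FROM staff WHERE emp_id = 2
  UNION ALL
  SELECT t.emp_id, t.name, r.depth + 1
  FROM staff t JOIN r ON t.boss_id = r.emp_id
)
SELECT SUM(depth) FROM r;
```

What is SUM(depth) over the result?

28

Base: emp_id=2 (Liam) at depth 0.
Iteration 1: rows with boss_id in {2} -> Grace (id 3, depth 1), Ivan (id 11, depth 1).
Iteration 2: rows with boss_id in {3,11} -> Omar (id 7, depth 2), Frank (id 8, depth 2), Carol (id 13, depth 2), Tom (id 15, depth 2).
Iteration 3: rows with boss_id in {7,8,13,15} -> Nina (id 9, depth 3).
Iteration 4: rows with boss_id in {9} -> Zane (id 10, depth 4).
Iteration 5: rows with boss_id in {10} -> Alice (id 12, depth 5).
Iteration 6: rows with boss_id in {12} -> Yara (id 14, depth 6).
Iteration 7: no rows with boss_id in {14}; recursion stops.
SUM(depth) = 0 + 1 + 1 + 2 + 2 + 2 + 2 + 3 + 4 + 5 + 6 = 28.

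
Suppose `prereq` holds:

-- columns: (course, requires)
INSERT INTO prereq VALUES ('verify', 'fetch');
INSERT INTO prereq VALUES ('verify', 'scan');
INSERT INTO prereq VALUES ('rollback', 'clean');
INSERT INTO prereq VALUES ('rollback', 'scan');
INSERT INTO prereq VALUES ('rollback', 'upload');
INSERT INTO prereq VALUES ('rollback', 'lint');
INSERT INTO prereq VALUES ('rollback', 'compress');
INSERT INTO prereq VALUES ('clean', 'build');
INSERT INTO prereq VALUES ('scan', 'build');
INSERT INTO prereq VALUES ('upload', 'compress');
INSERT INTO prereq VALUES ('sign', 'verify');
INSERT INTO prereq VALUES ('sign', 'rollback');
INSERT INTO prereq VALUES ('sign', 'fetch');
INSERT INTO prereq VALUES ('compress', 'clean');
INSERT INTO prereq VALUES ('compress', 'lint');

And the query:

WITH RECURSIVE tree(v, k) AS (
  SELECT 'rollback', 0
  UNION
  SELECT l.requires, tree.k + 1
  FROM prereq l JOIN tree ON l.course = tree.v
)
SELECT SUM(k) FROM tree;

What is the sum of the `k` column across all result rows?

Base: (rollback, k=0).
Iteration 1: edges from {rollback} -> (clean, k=1), (compress, k=1), (lint, k=1), (scan, k=1), (upload, k=1).
Iteration 2: edges from {clean,compress,lint,scan,upload} -> (build, k=2), (clean, k=2), (compress, k=2), (lint, k=2). [UNION drops 1 duplicate row(s)]
Iteration 3: edges from {build,clean,compress,lint} -> (build, k=3), (clean, k=3), (lint, k=3).
Iteration 4: edges from {build,clean,lint} -> (build, k=4).
Iteration 5: no outgoing edges from {build}; recursion stops.
SUM(k) = 0 + 1 + 1 + 1 + 1 + 1 + 2 + 2 + 2 + 2 + 3 + 3 + 3 + 4 = 26.

26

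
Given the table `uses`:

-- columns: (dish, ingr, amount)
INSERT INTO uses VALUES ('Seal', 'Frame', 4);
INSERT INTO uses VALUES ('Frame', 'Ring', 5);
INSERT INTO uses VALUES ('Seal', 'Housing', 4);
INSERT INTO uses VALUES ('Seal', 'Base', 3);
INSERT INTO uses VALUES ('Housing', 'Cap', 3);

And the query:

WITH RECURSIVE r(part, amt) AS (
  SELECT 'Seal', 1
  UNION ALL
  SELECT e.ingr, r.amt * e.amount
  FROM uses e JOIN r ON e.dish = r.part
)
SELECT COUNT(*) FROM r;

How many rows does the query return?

Base: (Seal, amt=1).
Iteration 1: components of {Seal} -> Base = 1*3 = 3, Frame = 1*4 = 4, Housing = 1*4 = 4.
Iteration 2: components of {Base,Frame,Housing} -> Cap = 4*3 = 12, Ring = 4*5 = 20.
Iteration 3: no further components; recursion stops.
Total rows emitted: 6.

6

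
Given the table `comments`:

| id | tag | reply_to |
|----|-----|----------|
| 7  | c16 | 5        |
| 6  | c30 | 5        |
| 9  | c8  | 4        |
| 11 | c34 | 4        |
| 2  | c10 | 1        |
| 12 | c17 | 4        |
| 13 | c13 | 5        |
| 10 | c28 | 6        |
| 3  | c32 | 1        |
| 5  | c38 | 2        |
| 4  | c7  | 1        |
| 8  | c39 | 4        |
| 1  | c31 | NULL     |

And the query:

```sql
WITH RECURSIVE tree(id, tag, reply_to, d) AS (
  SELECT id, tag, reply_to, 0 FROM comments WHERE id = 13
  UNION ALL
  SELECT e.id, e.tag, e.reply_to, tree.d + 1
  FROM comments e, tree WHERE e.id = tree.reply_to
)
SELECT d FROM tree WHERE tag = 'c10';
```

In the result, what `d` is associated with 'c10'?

2

Base: id=13 (c13), reply_to=5, d 0.
Iteration 1: join on id=5 -> c38 (id 5, reply_to=2, d 1).
Iteration 2: join on id=2 -> c10 (id 2, reply_to=1, d 2).
Iteration 3: join on id=1 -> c31 (id 1, reply_to=NULL, d 3).
Iteration 4: reply_to is NULL; no match; recursion stops.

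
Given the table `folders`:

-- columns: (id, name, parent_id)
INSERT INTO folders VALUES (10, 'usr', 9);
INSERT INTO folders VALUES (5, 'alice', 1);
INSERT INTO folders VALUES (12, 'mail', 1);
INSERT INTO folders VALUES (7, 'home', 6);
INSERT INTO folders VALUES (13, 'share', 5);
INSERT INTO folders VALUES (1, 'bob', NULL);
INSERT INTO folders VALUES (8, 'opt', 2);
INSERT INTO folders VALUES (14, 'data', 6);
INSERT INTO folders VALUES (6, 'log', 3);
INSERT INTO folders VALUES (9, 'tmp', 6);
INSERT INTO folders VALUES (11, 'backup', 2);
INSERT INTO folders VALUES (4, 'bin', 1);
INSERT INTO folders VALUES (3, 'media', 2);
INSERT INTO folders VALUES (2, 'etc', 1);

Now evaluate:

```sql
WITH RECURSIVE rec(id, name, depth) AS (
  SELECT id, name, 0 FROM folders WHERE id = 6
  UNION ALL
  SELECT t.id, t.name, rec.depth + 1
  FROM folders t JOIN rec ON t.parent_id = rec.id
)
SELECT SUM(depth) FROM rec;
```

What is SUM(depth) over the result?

5

Base: id=6 (log) at depth 0.
Iteration 1: rows with parent_id in {6} -> home (id 7, depth 1), tmp (id 9, depth 1), data (id 14, depth 1).
Iteration 2: rows with parent_id in {7,9,14} -> usr (id 10, depth 2).
Iteration 3: no rows with parent_id in {10}; recursion stops.
SUM(depth) = 0 + 1 + 1 + 1 + 2 = 5.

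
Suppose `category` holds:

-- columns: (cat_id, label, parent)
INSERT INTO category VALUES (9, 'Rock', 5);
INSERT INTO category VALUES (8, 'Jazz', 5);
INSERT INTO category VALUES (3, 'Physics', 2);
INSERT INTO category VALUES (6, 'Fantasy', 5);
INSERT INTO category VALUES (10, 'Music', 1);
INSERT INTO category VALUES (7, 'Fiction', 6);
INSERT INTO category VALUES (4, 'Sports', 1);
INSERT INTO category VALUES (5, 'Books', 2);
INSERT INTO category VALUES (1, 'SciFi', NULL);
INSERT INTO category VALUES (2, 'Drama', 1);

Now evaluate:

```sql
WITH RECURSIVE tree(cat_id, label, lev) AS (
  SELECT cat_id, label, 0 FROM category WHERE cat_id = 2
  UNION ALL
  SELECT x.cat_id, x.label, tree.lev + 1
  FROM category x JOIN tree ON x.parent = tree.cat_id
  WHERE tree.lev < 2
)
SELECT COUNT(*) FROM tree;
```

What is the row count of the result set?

Base: cat_id=2 (Drama) at lev 0.
Iteration 1: rows with parent in {2} -> Physics (id 3, lev 1), Books (id 5, lev 1).
Iteration 2: rows with parent in {3,5} -> Fantasy (id 6, lev 2), Jazz (id 8, lev 2), Rock (id 9, lev 2).
Iteration 3: lev < 2 fails for all current rows; recursion stops.
Total rows emitted: 6.

6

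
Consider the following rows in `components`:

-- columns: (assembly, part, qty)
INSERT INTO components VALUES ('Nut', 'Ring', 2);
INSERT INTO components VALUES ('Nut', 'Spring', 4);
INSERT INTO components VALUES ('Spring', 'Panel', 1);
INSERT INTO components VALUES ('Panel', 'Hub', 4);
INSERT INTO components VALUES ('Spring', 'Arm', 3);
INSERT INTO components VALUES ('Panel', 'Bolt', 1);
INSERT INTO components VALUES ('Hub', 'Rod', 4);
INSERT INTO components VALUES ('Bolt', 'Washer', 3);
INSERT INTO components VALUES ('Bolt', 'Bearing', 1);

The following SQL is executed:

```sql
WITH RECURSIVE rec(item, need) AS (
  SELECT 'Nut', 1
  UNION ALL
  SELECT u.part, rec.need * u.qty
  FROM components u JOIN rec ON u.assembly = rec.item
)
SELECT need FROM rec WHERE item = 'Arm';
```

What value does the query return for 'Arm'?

12

Base: (Nut, need=1).
Iteration 1: components of {Nut} -> Ring = 1*2 = 2, Spring = 1*4 = 4.
Iteration 2: components of {Ring,Spring} -> Arm = 4*3 = 12, Panel = 4*1 = 4.
Iteration 3: components of {Arm,Panel} -> Bolt = 4*1 = 4, Hub = 4*4 = 16.
Iteration 4: components of {Bolt,Hub} -> Bearing = 4*1 = 4, Rod = 16*4 = 64, Washer = 4*3 = 12.
Iteration 5: no further components; recursion stops.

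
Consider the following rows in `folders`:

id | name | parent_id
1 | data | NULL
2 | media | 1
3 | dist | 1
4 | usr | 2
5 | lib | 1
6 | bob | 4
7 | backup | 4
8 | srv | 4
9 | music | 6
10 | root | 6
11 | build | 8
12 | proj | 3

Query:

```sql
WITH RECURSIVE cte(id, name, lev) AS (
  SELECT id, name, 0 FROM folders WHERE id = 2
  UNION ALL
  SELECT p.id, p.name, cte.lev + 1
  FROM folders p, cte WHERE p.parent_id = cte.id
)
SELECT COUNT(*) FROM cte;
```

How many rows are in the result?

8

Base: id=2 (media) at lev 0.
Iteration 1: rows with parent_id in {2} -> usr (id 4, lev 1).
Iteration 2: rows with parent_id in {4} -> bob (id 6, lev 2), backup (id 7, lev 2), srv (id 8, lev 2).
Iteration 3: rows with parent_id in {6,7,8} -> music (id 9, lev 3), root (id 10, lev 3), build (id 11, lev 3).
Iteration 4: no rows with parent_id in {9,10,11}; recursion stops.
Total rows emitted: 8.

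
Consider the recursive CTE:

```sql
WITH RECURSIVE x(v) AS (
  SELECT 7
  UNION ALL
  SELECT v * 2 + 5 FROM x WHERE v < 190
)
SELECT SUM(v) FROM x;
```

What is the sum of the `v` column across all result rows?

726

Base: v=7.
Iteration 1: 7 < 190 holds -> v = 7 * 2 + 5 = 19.
Iteration 2: 19 < 190 holds -> v = 19 * 2 + 5 = 43.
Iteration 3: 43 < 190 holds -> v = 43 * 2 + 5 = 91.
Iteration 4: 91 < 190 holds -> v = 91 * 2 + 5 = 187.
Iteration 5: 187 < 190 holds -> v = 187 * 2 + 5 = 379.
Iteration 6: 379 < 190 fails; recursion stops.
SUM(v) = 7 + 19 + 43 + 91 + 187 + 379 = 726.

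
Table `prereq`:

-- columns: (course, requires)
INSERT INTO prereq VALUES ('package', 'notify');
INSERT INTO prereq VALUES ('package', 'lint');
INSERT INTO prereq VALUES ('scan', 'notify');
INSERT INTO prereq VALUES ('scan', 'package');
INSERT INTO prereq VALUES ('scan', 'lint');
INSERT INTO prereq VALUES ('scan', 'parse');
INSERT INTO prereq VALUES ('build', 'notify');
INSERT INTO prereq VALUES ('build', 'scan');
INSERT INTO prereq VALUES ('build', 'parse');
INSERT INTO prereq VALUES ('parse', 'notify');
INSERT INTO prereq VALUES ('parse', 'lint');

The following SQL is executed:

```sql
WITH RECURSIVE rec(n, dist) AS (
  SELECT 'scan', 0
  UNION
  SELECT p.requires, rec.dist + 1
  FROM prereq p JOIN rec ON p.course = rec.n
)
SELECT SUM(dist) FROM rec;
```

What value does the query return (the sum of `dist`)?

Base: (scan, dist=0).
Iteration 1: edges from {scan} -> (lint, dist=1), (notify, dist=1), (package, dist=1), (parse, dist=1).
Iteration 2: edges from {lint,notify,package,parse} -> (lint, dist=2), (notify, dist=2). [UNION drops 2 duplicate row(s)]
Iteration 3: no outgoing edges from {lint,notify}; recursion stops.
SUM(dist) = 0 + 1 + 1 + 1 + 1 + 2 + 2 = 8.

8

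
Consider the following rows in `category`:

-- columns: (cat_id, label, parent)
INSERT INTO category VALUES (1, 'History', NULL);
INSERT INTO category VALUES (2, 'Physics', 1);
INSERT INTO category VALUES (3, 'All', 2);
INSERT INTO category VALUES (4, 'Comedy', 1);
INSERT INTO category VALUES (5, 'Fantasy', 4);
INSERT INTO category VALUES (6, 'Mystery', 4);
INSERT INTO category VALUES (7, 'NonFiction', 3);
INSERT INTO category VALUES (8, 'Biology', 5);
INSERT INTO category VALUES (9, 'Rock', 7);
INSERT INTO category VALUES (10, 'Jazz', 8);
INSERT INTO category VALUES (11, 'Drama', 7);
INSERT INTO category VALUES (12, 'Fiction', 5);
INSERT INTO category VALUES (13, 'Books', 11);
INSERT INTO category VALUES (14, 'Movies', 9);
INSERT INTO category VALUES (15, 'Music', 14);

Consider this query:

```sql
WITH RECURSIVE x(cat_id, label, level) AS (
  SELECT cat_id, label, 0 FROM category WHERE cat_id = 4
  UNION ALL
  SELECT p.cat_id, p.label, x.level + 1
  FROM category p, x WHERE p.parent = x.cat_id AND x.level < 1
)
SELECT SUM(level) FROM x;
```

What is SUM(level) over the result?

2

Base: cat_id=4 (Comedy) at level 0.
Iteration 1: rows with parent in {4} -> Fantasy (id 5, level 1), Mystery (id 6, level 1).
Iteration 2: level < 1 fails for all current rows; recursion stops.
SUM(level) = 0 + 1 + 1 = 2.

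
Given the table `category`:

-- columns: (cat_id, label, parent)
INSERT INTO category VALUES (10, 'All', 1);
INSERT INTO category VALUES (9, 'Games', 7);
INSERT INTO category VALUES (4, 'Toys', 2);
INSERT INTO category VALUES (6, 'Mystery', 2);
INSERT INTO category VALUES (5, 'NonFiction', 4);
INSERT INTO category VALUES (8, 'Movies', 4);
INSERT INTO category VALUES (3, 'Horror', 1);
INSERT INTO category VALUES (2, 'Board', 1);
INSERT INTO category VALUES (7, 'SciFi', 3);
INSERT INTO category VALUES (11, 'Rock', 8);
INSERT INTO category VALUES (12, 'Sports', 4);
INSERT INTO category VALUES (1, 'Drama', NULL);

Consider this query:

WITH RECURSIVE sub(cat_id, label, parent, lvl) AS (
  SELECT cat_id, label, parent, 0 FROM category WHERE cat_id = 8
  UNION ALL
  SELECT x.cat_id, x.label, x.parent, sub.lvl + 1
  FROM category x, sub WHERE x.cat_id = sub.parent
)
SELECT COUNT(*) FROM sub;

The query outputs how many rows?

4

Base: cat_id=8 (Movies), parent=4, lvl 0.
Iteration 1: join on cat_id=4 -> Toys (id 4, parent=2, lvl 1).
Iteration 2: join on cat_id=2 -> Board (id 2, parent=1, lvl 2).
Iteration 3: join on cat_id=1 -> Drama (id 1, parent=NULL, lvl 3).
Iteration 4: parent is NULL; no match; recursion stops.
Total rows emitted: 4.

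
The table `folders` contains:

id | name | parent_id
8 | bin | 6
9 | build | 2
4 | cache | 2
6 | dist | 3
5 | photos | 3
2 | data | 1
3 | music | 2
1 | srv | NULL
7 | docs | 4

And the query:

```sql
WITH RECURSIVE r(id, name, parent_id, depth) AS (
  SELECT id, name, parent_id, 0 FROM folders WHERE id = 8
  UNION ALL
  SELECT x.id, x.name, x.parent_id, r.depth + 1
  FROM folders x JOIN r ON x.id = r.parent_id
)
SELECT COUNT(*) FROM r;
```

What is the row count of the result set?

Base: id=8 (bin), parent_id=6, depth 0.
Iteration 1: join on id=6 -> dist (id 6, parent_id=3, depth 1).
Iteration 2: join on id=3 -> music (id 3, parent_id=2, depth 2).
Iteration 3: join on id=2 -> data (id 2, parent_id=1, depth 3).
Iteration 4: join on id=1 -> srv (id 1, parent_id=NULL, depth 4).
Iteration 5: parent_id is NULL; no match; recursion stops.
Total rows emitted: 5.

5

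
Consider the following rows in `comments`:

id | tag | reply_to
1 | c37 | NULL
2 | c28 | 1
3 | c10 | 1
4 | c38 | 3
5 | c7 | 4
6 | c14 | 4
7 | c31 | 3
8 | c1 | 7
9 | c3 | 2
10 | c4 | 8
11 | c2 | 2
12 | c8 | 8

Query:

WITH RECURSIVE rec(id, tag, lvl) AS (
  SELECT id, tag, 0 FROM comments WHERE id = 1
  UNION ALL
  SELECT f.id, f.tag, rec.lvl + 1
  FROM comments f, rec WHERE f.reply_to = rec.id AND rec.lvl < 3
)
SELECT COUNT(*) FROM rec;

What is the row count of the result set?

10

Base: id=1 (c37) at lvl 0.
Iteration 1: rows with reply_to in {1} -> c28 (id 2, lvl 1), c10 (id 3, lvl 1).
Iteration 2: rows with reply_to in {2,3} -> c38 (id 4, lvl 2), c31 (id 7, lvl 2), c3 (id 9, lvl 2), c2 (id 11, lvl 2).
Iteration 3: rows with reply_to in {4,7,9,11} -> c7 (id 5, lvl 3), c14 (id 6, lvl 3), c1 (id 8, lvl 3).
Iteration 4: lvl < 3 fails for all current rows; recursion stops.
Total rows emitted: 10.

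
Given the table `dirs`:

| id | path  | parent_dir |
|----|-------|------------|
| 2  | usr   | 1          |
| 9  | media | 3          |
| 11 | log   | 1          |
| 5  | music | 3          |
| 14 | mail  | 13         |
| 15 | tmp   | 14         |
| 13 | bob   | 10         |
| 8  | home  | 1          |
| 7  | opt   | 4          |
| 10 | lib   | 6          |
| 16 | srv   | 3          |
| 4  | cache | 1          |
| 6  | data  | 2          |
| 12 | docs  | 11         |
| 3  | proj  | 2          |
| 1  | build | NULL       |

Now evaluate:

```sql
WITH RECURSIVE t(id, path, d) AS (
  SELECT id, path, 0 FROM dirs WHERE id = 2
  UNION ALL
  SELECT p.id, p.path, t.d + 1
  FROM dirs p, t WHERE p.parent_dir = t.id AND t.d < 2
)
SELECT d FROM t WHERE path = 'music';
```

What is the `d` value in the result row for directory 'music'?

Base: id=2 (usr) at d 0.
Iteration 1: rows with parent_dir in {2} -> proj (id 3, d 1), data (id 6, d 1).
Iteration 2: rows with parent_dir in {3,6} -> music (id 5, d 2), media (id 9, d 2), lib (id 10, d 2), srv (id 16, d 2).
Iteration 3: d < 2 fails for all current rows; recursion stops.

2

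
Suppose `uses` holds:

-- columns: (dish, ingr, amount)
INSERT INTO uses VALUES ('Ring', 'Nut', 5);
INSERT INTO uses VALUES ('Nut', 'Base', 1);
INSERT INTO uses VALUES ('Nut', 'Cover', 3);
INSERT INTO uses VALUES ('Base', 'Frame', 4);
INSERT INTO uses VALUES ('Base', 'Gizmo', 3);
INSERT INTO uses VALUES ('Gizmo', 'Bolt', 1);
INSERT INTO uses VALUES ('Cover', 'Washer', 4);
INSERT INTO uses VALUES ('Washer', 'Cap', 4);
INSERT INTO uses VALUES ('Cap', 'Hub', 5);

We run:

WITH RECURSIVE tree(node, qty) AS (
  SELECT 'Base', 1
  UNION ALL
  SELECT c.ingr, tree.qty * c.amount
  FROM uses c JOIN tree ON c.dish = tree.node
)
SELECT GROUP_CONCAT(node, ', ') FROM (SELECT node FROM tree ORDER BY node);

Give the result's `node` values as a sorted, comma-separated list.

Base: (Base, qty=1).
Iteration 1: components of {Base} -> Frame = 1*4 = 4, Gizmo = 1*3 = 3.
Iteration 2: components of {Frame,Gizmo} -> Bolt = 3*1 = 3.
Iteration 3: no further components; recursion stops.

Base, Bolt, Frame, Gizmo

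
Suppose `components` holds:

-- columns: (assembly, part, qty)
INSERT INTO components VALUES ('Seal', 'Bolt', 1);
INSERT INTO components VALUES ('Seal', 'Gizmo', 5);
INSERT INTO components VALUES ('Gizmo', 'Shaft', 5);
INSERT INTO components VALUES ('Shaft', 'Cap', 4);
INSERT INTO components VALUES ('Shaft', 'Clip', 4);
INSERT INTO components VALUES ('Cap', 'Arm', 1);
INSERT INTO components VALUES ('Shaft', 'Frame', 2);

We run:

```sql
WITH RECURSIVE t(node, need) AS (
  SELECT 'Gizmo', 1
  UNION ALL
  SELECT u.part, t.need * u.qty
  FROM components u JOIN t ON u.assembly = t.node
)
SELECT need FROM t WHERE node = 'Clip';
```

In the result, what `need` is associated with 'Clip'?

20

Base: (Gizmo, need=1).
Iteration 1: components of {Gizmo} -> Shaft = 1*5 = 5.
Iteration 2: components of {Shaft} -> Cap = 5*4 = 20, Clip = 5*4 = 20, Frame = 5*2 = 10.
Iteration 3: components of {Cap,Clip,Frame} -> Arm = 20*1 = 20.
Iteration 4: no further components; recursion stops.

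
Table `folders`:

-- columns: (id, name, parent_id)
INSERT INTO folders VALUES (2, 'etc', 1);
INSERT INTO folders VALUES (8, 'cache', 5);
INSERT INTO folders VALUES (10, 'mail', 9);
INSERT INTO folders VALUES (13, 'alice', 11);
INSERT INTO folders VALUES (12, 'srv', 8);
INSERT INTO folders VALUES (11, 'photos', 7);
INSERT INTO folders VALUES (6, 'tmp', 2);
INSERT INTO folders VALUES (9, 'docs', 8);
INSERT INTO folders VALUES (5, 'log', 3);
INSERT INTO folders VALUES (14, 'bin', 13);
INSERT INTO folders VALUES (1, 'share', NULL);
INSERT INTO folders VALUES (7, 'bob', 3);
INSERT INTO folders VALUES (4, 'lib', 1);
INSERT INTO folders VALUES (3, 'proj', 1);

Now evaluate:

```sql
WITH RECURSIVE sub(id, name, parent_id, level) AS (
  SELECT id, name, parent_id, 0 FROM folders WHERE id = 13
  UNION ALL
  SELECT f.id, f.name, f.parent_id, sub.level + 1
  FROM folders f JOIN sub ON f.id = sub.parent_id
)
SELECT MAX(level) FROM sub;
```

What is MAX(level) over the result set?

Base: id=13 (alice), parent_id=11, level 0.
Iteration 1: join on id=11 -> photos (id 11, parent_id=7, level 1).
Iteration 2: join on id=7 -> bob (id 7, parent_id=3, level 2).
Iteration 3: join on id=3 -> proj (id 3, parent_id=1, level 3).
Iteration 4: join on id=1 -> share (id 1, parent_id=NULL, level 4).
Iteration 5: parent_id is NULL; no match; recursion stops.
level values: 0, 1, 2, 3, 4; the maximum is 4.

4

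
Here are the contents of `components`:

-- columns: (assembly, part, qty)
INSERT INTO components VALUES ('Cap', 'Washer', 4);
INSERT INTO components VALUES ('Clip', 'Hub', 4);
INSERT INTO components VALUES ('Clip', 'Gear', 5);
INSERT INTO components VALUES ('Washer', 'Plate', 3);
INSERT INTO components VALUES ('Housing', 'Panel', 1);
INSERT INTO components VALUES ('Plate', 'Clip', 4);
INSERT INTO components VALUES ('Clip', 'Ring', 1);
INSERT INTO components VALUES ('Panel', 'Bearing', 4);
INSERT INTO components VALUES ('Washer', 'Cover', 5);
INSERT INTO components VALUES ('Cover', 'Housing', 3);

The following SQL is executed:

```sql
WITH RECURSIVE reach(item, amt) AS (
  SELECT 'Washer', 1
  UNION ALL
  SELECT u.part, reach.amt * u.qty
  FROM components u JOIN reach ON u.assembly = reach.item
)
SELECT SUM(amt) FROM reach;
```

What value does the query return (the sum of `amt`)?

231

Base: (Washer, amt=1).
Iteration 1: components of {Washer} -> Cover = 1*5 = 5, Plate = 1*3 = 3.
Iteration 2: components of {Cover,Plate} -> Clip = 3*4 = 12, Housing = 5*3 = 15.
Iteration 3: components of {Clip,Housing} -> Gear = 12*5 = 60, Hub = 12*4 = 48, Panel = 15*1 = 15, Ring = 12*1 = 12.
Iteration 4: components of {Gear,Hub,Panel,Ring} -> Bearing = 15*4 = 60.
Iteration 5: no further components; recursion stops.
SUM(amt) = 1 + 3 + 5 + 12 + 15 + 60 + 48 + 12 + 15 + 60 = 231.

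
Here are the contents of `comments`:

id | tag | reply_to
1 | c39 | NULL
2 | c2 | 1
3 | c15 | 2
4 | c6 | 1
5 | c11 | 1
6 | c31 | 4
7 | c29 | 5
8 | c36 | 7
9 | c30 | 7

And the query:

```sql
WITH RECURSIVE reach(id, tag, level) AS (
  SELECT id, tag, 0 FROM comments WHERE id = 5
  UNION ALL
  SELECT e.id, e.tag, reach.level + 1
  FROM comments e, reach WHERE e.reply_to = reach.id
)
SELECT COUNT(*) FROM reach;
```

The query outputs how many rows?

4

Base: id=5 (c11) at level 0.
Iteration 1: rows with reply_to in {5} -> c29 (id 7, level 1).
Iteration 2: rows with reply_to in {7} -> c36 (id 8, level 2), c30 (id 9, level 2).
Iteration 3: no rows with reply_to in {8,9}; recursion stops.
Total rows emitted: 4.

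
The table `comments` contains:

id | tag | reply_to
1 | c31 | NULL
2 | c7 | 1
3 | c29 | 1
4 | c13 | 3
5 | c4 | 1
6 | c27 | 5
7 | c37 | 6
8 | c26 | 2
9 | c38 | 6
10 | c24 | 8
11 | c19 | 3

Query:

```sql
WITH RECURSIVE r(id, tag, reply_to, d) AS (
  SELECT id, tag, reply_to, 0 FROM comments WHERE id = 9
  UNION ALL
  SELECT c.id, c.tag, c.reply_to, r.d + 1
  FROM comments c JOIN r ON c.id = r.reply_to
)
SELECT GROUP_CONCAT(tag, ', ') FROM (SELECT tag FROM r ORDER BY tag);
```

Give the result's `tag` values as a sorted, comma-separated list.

c27, c31, c38, c4

Base: id=9 (c38), reply_to=6, d 0.
Iteration 1: join on id=6 -> c27 (id 6, reply_to=5, d 1).
Iteration 2: join on id=5 -> c4 (id 5, reply_to=1, d 2).
Iteration 3: join on id=1 -> c31 (id 1, reply_to=NULL, d 3).
Iteration 4: reply_to is NULL; no match; recursion stops.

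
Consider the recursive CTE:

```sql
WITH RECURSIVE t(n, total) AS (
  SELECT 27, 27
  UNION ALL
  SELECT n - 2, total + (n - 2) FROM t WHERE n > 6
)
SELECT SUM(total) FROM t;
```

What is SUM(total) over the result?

Base: n=27, total=27.
Iteration 1: 27 > 6 holds -> n = 27 - 2 = 25, total = 27 + 25 = 52.
Iteration 2: 25 > 6 holds -> n = 25 - 2 = 23, total = 52 + 23 = 75.
Iteration 3: 23 > 6 holds -> n = 23 - 2 = 21, total = 75 + 21 = 96.
Iteration 4: 21 > 6 holds -> n = 21 - 2 = 19, total = 96 + 19 = 115.
Iteration 5: 19 > 6 holds -> n = 19 - 2 = 17, total = 115 + 17 = 132.
Iteration 6: 17 > 6 holds -> n = 17 - 2 = 15, total = 132 + 15 = 147.
Iteration 7: 15 > 6 holds -> n = 15 - 2 = 13, total = 147 + 13 = 160.
Iteration 8: 13 > 6 holds -> n = 13 - 2 = 11, total = 160 + 11 = 171.
Iteration 9: 11 > 6 holds -> n = 11 - 2 = 9, total = 171 + 9 = 180.
Iteration 10: 9 > 6 holds -> n = 9 - 2 = 7, total = 180 + 7 = 187.
Iteration 11: 7 > 6 holds -> n = 7 - 2 = 5, total = 187 + 5 = 192.
Iteration 12: 5 > 6 fails; recursion stops.
SUM(total) = 27 + 52 + 75 + 96 + 115 + 132 + 147 + 160 + 171 + 180 + 187 + 192 = 1534.

1534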